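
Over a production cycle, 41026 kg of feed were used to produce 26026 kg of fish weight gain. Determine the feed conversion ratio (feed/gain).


FCR = feed consumed / weight gained
FCR = 41026 kg / 26026 kg = 1.57635

1.57635


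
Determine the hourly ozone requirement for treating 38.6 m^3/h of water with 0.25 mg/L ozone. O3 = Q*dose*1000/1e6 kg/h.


O3 demand (mg/h) = Q * dose * 1000 = 38.6 * 0.25 * 1000 = 9650 mg/h
Convert mg to kg: 9650 / 1e6 = 0.00965 kg/h

0.00965 kg/h


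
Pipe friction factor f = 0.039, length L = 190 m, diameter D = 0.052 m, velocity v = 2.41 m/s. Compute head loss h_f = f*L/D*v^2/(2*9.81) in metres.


v^2 = 2.41^2 = 5.8081 m^2/s^2
L/D = 190/0.052 = 3653.8462
h_f = f*(L/D)*v^2/(2g) = 0.039 * 3653.8462 * 5.8081 / 19.62 = 42.1842 m

42.1842 m


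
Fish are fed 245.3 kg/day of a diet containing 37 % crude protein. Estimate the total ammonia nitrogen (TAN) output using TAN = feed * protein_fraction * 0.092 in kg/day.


Protein in feed = 245.3 * 37/100 = 90.761 kg/day
TAN = protein * 0.092 = 90.761 * 0.092 = 8.350012 kg/day

8.350012 kg/day


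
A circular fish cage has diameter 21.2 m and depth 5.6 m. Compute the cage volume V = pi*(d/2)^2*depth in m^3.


r = d/2 = 21.2/2 = 10.6 m
Base area = pi*r^2 = pi*10.6^2 = 352.98935 m^2
Volume = 352.98935 * 5.6 = 1976.74 m^3

1976.74 m^3


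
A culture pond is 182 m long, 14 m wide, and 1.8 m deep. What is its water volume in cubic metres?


Base area = L * W = 182 * 14 = 2548 m^2
Volume = area * depth = 2548 * 1.8 = 4586.4 m^3

4586.4 m^3


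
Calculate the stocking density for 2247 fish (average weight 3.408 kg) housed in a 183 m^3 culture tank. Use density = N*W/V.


Total biomass = 2247 fish * 3.408 kg = 7657.776 kg
Density = total biomass / volume = 7657.776 / 183 = 41.8458 kg/m^3

41.8458 kg/m^3


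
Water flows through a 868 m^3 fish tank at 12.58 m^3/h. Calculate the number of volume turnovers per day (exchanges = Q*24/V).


Daily flow volume = 12.58 m^3/h * 24 h = 301.92 m^3/day
Exchanges = daily flow / tank volume = 301.92 / 868 = 0.347834 exchanges/day

0.347834 exchanges/day


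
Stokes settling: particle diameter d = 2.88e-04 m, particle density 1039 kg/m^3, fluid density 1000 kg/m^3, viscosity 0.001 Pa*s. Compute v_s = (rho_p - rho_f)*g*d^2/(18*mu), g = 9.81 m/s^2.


Density difference: rho_p - rho_f = 1039 - 1000 = 39 kg/m^3
d^2 = (2.88e-04)^2 = 8.2944e-08 m^2
Numerator = (rho_p - rho_f) * g * d^2 = 39 * 9.81 * 8.2944e-08 = 3.1733545e-05
Denominator = 18 * mu = 18 * 0.001 = 0.018
v_s = 3.1733545e-05 / 0.018 = 0.00176297 m/s
Check: Re = rho_f * v_s * d / mu = 1000 * 0.00176297 * 2.88e-04 / 0.001 = 0.508 < 1, so Stokes' law applies.

0.00176297 m/s


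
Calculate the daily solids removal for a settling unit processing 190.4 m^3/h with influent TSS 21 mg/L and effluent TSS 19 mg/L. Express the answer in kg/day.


Concentration drop: TSS_in - TSS_out = 21 - 19 = 2 mg/L
Hourly solids removed = Q * dTSS = 190.4 m^3/h * 2 mg/L = 380.8 g/h  (m^3/h * mg/L = g/h)
Daily solids removed = 380.8 * 24 = 9139.2 g/day
Convert g to kg: 9139.2 / 1000 = 9.1392 kg/day

9.1392 kg/day


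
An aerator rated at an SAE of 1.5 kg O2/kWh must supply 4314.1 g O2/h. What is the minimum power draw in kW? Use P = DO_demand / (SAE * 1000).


SAE in g O2/kWh = 1.5 * 1000 = 1500 g/kWh
P = DO_demand / SAE_g = 4314.1 / 1500 = 2.87607 kW

2.87607 kW


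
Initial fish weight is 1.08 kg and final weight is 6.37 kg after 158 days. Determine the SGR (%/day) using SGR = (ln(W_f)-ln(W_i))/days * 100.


ln(W_f) = ln(6.37) = 1.8515995
ln(W_i) = ln(1.08) = 0.076961041
ln(W_f) - ln(W_i) = 1.8515995 - 0.076961041 = 1.7746385
SGR = 1.7746385 / 158 * 100 = 1.12319 %/day

1.12319 %/day


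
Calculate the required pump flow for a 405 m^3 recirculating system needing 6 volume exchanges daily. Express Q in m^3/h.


Daily recirculation volume = 405 m^3 * 6 = 2430 m^3/day
Flow rate Q = daily volume / 24 h = 2430 / 24 = 101.25 m^3/h

101.25 m^3/h


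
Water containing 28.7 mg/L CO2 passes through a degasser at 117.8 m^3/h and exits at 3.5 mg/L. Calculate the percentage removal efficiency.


CO2_out / CO2_in = 3.5 / 28.7 = 0.12195122
Fraction remaining = 0.12195122
efficiency = (1 - 0.12195122) * 100 = 87.8049 %

87.8049 %


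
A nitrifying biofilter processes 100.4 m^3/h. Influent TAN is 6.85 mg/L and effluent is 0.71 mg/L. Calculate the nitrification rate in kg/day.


Concentration drop: TAN_in - TAN_out = 6.85 - 0.71 = 6.14 mg/L
Hourly TAN removed = Q * dTAN = 100.4 m^3/h * 6.14 mg/L = 616.456 g/h  (m^3/h * mg/L = g/h)
Daily TAN removed = 616.456 * 24 = 14794.944 g/day
Convert to kg/day: 14794.944 / 1000 = 14.794944 kg/day

14.794944 kg/day


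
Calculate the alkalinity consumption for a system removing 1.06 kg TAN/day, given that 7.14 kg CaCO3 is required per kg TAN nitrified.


Alkalinity factor: 7.14 kg CaCO3 consumed per kg TAN nitrified
alk = 1.06 kg TAN * 7.14 = 7.5684 kg CaCO3/day

7.5684 kg CaCO3/day


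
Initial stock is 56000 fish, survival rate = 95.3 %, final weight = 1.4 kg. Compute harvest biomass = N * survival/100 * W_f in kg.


Survivors = 56000 * 95.3/100 = 53368 fish
Harvest biomass = survivors * W_f = 53368 * 1.4 = 74715.2 kg

74715.2 kg


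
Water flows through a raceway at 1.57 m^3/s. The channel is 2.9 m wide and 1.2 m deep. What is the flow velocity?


Cross-sectional area = W * d = 2.9 * 1.2 = 3.48 m^2
Velocity = Q / A = 1.57 / 3.48 = 0.451149 m/s

0.451149 m/s


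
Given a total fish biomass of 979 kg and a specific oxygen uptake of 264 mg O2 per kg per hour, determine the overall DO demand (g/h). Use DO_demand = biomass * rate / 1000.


Total O2 consumption (mg/h) = 979 kg * 264 mg/(kg*h) = 258456 mg/h
Convert to g/h: 258456 / 1000 = 258.456 g/h

258.456 g/h


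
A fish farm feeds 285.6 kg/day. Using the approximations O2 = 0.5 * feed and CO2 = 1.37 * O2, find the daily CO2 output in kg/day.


O2 = 285.6 * 0.5 = 142.8
CO2 = 142.8 * 1.37 = 195.636

195.636 kg/day


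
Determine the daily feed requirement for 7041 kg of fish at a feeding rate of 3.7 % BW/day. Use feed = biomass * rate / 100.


Feeding rate fraction = 3.7% / 100 = 0.037
Daily feed = 7041 kg * 0.037 = 260.517 kg/day

260.517 kg/day


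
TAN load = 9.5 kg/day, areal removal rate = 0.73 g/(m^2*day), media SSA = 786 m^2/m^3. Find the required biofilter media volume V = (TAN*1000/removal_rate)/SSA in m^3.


A = 9.5*1000 / 0.73 = 13013.699 m^2
V = 13013.699 / 786 = 16.5569

16.5569 m^3


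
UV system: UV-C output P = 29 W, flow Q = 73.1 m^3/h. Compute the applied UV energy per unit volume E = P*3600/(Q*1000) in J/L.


Energy delivered per hour = 29 W * 3600 s = 104400 J/h
Volume treated per hour = 73.1 m^3/h * 1000 = 73100 L/h
dose = 104400 / 73100 = 1.42818 J/L

1.42818 J/L


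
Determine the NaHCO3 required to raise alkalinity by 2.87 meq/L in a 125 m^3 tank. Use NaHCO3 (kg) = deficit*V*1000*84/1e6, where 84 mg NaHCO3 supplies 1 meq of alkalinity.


Tank volume in L = 125 m^3 * 1000 = 125000 L
Total meq required = 2.87 meq/L * 125000 L = 358750 meq
NaHCO3 mass = 358750 meq * 84 mg/meq / 1e6 = 30.135 kg

30.135 kg


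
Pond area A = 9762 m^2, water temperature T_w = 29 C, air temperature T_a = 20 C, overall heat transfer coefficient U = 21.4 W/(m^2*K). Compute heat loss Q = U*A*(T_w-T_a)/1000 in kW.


Temperature difference dT = 29 - 20 = 9 K
Heat loss (W) = U * A * dT = 21.4 * 9762 * 9 = 1880161.2 W
Convert to kW: 1880161.2 / 1000 = 1880.1612 kW

1880.1612 kW


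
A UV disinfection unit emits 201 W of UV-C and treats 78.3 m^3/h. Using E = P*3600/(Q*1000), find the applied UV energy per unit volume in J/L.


Energy delivered per hour = 201 W * 3600 s = 723600 J/h
Volume treated per hour = 78.3 m^3/h * 1000 = 78300 L/h
dose = 723600 / 78300 = 9.24138 J/L

9.24138 J/L


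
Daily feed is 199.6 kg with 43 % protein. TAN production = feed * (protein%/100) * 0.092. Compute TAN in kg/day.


Protein in feed = 199.6 * 43/100 = 85.828 kg/day
TAN = protein * 0.092 = 85.828 * 0.092 = 7.896176 kg/day

7.896176 kg/day


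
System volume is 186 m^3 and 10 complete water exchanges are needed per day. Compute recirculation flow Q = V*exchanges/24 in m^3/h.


Daily recirculation volume = 186 m^3 * 10 = 1860 m^3/day
Flow rate Q = daily volume / 24 h = 1860 / 24 = 77.5 m^3/h

77.5 m^3/h


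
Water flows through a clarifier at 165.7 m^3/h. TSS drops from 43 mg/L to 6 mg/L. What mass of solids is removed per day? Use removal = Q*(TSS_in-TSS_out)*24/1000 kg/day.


Concentration drop: TSS_in - TSS_out = 43 - 6 = 37 mg/L
Hourly solids removed = Q * dTSS = 165.7 m^3/h * 37 mg/L = 6130.9 g/h  (m^3/h * mg/L = g/h)
Daily solids removed = 6130.9 * 24 = 147141.6 g/day
Convert g to kg: 147141.6 / 1000 = 147.1416 kg/day

147.1416 kg/day


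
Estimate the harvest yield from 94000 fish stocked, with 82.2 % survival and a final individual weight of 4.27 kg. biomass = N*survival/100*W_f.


Survivors = 94000 * 82.2/100 = 77268 fish
Harvest biomass = survivors * W_f = 77268 * 4.27 = 329934.36 kg

329934.36 kg


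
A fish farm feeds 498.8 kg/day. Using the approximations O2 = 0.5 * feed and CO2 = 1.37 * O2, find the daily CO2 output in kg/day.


O2 = 498.8 * 0.5 = 249.4
CO2 = 249.4 * 1.37 = 341.678

341.678 kg/day


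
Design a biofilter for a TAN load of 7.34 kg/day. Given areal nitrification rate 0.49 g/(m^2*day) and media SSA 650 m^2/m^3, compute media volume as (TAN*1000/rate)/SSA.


A = 7.34*1000 / 0.49 = 14979.592 m^2
V = 14979.592 / 650 = 23.0455

23.0455 m^3


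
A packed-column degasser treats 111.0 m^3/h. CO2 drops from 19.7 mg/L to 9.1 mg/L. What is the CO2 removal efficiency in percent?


CO2_out / CO2_in = 9.1 / 19.7 = 0.46192893
Fraction remaining = 0.46192893
efficiency = (1 - 0.46192893) * 100 = 53.8071 %

53.8071 %


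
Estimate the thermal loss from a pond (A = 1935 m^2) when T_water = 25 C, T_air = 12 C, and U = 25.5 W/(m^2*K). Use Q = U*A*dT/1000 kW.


Temperature difference dT = 25 - 12 = 13 K
Heat loss (W) = U * A * dT = 25.5 * 1935 * 13 = 641452.5 W
Convert to kW: 641452.5 / 1000 = 641.4525 kW

641.4525 kW


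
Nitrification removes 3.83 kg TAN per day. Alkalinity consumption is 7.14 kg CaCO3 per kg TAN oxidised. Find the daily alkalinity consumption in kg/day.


Alkalinity factor: 7.14 kg CaCO3 consumed per kg TAN nitrified
alk = 3.83 kg TAN * 7.14 = 27.3462 kg CaCO3/day

27.3462 kg CaCO3/day


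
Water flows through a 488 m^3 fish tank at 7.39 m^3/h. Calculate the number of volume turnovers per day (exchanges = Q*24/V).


Daily flow volume = 7.39 m^3/h * 24 h = 177.36 m^3/day
Exchanges = daily flow / tank volume = 177.36 / 488 = 0.363443 exchanges/day

0.363443 exchanges/day


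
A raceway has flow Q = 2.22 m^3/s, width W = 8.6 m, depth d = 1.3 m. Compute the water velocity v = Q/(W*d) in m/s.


Cross-sectional area = W * d = 8.6 * 1.3 = 11.18 m^2
Velocity = Q / A = 2.22 / 11.18 = 0.198569 m/s

0.198569 m/s


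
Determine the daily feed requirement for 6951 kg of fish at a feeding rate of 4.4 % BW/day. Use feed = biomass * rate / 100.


Feeding rate fraction = 4.4% / 100 = 0.044
Daily feed = 6951 kg * 0.044 = 305.844 kg/day

305.844 kg/day


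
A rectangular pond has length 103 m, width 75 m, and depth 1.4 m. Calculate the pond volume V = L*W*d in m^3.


Base area = L * W = 103 * 75 = 7725 m^2
Volume = area * depth = 7725 * 1.4 = 10815 m^3

10815 m^3


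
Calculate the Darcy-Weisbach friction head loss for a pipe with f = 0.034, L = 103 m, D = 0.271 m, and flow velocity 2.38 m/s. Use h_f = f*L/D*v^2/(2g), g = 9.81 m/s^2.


v^2 = 2.38^2 = 5.6644 m^2/s^2
L/D = 103/0.271 = 380.0738
h_f = f*(L/D)*v^2/(2g) = 0.034 * 380.0738 * 5.6644 / 19.62 = 3.7308 m

3.7308 m


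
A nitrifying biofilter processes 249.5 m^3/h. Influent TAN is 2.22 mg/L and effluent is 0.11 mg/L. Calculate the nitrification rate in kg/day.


Concentration drop: TAN_in - TAN_out = 2.22 - 0.11 = 2.11 mg/L
Hourly TAN removed = Q * dTAN = 249.5 m^3/h * 2.11 mg/L = 526.445 g/h  (m^3/h * mg/L = g/h)
Daily TAN removed = 526.445 * 24 = 12634.68 g/day
Convert to kg/day: 12634.68 / 1000 = 12.63468 kg/day

12.63468 kg/day


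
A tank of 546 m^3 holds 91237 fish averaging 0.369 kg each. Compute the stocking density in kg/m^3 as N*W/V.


Total biomass = 91237 fish * 0.369 kg = 33666.453 kg
Density = total biomass / volume = 33666.453 / 546 = 61.6602 kg/m^3

61.6602 kg/m^3


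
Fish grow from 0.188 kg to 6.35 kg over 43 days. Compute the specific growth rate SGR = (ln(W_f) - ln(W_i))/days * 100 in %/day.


ln(W_f) = ln(6.35) = 1.8484548
ln(W_i) = ln(0.188) = -1.6713133
ln(W_f) - ln(W_i) = 1.8484548 - -1.6713133 = 3.5197681
SGR = 3.5197681 / 43 * 100 = 8.18551 %/day

8.18551 %/day


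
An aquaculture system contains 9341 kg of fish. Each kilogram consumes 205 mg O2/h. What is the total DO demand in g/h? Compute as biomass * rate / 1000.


Total O2 consumption (mg/h) = 9341 kg * 205 mg/(kg*h) = 1914905 mg/h
Convert to g/h: 1914905 / 1000 = 1914.905 g/h

1914.905 g/h


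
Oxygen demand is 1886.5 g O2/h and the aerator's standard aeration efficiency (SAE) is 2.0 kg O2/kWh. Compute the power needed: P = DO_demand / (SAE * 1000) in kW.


SAE in g O2/kWh = 2.0 * 1000 = 2000 g/kWh
P = DO_demand / SAE_g = 1886.5 / 2000 = 0.94325 kW

0.94325 kW


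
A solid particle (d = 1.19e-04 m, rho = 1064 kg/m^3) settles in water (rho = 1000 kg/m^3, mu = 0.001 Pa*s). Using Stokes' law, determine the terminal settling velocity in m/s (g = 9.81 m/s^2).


Density difference: rho_p - rho_f = 1064 - 1000 = 64 kg/m^3
d^2 = (1.19e-04)^2 = 1.4161e-08 m^2
Numerator = (rho_p - rho_f) * g * d^2 = 64 * 9.81 * 1.4161e-08 = 8.8908422e-06
Denominator = 18 * mu = 18 * 0.001 = 0.018
v_s = 8.8908422e-06 / 0.018 = 4.93936e-04 m/s
Check: Re = rho_f * v_s * d / mu = 1000 * 4.93936e-04 * 1.19e-04 / 0.001 = 0.0588 < 1, so Stokes' law applies.

4.93936e-04 m/s


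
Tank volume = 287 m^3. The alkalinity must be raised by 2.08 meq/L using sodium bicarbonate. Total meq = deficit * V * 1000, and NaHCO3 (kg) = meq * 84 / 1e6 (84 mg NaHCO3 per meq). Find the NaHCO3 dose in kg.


Tank volume in L = 287 m^3 * 1000 = 287000 L
Total meq required = 2.08 meq/L * 287000 L = 596960 meq
NaHCO3 mass = 596960 meq * 84 mg/meq / 1e6 = 50.1446 kg

50.1446 kg


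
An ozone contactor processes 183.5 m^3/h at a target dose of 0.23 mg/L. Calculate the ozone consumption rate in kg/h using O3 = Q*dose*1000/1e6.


O3 demand (mg/h) = Q * dose * 1000 = 183.5 * 0.23 * 1000 = 42205 mg/h
Convert mg to kg: 42205 / 1e6 = 0.042205 kg/h

0.042205 kg/h


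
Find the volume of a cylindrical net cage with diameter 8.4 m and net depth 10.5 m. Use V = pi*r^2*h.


r = d/2 = 8.4/2 = 4.2 m
Base area = pi*r^2 = pi*4.2^2 = 55.417694 m^2
Volume = 55.417694 * 10.5 = 581.886 m^3

581.886 m^3


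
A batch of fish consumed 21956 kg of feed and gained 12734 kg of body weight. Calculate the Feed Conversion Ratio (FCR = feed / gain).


FCR = feed consumed / weight gained
FCR = 21956 kg / 12734 kg = 1.7242

1.7242


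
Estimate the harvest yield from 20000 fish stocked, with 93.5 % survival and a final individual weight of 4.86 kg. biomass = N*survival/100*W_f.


Survivors = 20000 * 93.5/100 = 18700 fish
Harvest biomass = survivors * W_f = 18700 * 4.86 = 90882 kg

90882 kg


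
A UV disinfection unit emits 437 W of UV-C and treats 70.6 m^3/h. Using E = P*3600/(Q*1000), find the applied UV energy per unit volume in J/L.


Energy delivered per hour = 437 W * 3600 s = 1573200 J/h
Volume treated per hour = 70.6 m^3/h * 1000 = 70600 L/h
dose = 1573200 / 70600 = 22.2833 J/L

22.2833 J/L


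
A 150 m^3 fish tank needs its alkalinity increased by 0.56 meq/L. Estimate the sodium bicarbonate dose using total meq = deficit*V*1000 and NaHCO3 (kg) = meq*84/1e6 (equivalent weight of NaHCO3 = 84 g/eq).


Tank volume in L = 150 m^3 * 1000 = 150000 L
Total meq required = 0.56 meq/L * 150000 L = 84000 meq
NaHCO3 mass = 84000 meq * 84 mg/meq / 1e6 = 7.056 kg

7.056 kg


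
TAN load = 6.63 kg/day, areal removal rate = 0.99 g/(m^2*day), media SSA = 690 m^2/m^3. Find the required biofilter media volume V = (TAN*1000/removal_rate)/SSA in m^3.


A = 6.63*1000 / 0.99 = 6696.9697 m^2
V = 6696.9697 / 690 = 9.70575

9.70575 m^3


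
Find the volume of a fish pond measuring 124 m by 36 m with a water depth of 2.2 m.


Base area = L * W = 124 * 36 = 4464 m^2
Volume = area * depth = 4464 * 2.2 = 9820.8 m^3

9820.8 m^3


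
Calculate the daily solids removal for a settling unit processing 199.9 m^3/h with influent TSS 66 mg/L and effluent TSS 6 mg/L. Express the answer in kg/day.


Concentration drop: TSS_in - TSS_out = 66 - 6 = 60 mg/L
Hourly solids removed = Q * dTSS = 199.9 m^3/h * 60 mg/L = 11994 g/h  (m^3/h * mg/L = g/h)
Daily solids removed = 11994 * 24 = 287856 g/day
Convert g to kg: 287856 / 1000 = 287.856 kg/day

287.856 kg/day


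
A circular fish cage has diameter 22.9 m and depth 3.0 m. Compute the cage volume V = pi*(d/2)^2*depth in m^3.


r = d/2 = 22.9/2 = 11.45 m
Base area = pi*r^2 = pi*11.45^2 = 411.87065 m^2
Volume = 411.87065 * 3.0 = 1235.61 m^3

1235.61 m^3


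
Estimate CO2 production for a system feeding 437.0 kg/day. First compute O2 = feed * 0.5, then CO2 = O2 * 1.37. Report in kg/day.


O2 = 437.0 * 0.5 = 218.5
CO2 = 218.5 * 1.37 = 299.345

299.345 kg/day


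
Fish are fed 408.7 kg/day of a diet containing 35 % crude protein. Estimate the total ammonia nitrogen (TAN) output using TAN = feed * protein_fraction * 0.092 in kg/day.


Protein in feed = 408.7 * 35/100 = 143.045 kg/day
TAN = protein * 0.092 = 143.045 * 0.092 = 13.16014 kg/day

13.16014 kg/day


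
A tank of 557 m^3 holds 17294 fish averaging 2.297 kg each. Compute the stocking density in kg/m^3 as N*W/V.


Total biomass = 17294 fish * 2.297 kg = 39724.318 kg
Density = total biomass / volume = 39724.318 / 557 = 71.3183 kg/m^3

71.3183 kg/m^3


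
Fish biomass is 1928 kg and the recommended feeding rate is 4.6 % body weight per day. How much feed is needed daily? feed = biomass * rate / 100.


Feeding rate fraction = 4.6% / 100 = 0.046
Daily feed = 1928 kg * 0.046 = 88.688 kg/day

88.688 kg/day


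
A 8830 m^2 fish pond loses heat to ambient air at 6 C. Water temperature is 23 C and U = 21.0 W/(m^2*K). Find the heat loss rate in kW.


Temperature difference dT = 23 - 6 = 17 K
Heat loss (W) = U * A * dT = 21.0 * 8830 * 17 = 3152310 W
Convert to kW: 3152310 / 1000 = 3152.31 kW

3152.31 kW


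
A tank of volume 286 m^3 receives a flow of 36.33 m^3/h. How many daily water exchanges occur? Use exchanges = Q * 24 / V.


Daily flow volume = 36.33 m^3/h * 24 h = 871.92 m^3/day
Exchanges = daily flow / tank volume = 871.92 / 286 = 3.04867 exchanges/day

3.04867 exchanges/day


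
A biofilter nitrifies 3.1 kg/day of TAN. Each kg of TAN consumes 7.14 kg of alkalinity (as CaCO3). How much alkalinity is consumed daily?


Alkalinity factor: 7.14 kg CaCO3 consumed per kg TAN nitrified
alk = 3.1 kg TAN * 7.14 = 22.134 kg CaCO3/day

22.134 kg CaCO3/day


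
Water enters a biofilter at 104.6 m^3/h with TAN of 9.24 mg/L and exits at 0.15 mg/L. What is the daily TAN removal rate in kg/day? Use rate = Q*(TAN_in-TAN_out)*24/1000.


Concentration drop: TAN_in - TAN_out = 9.24 - 0.15 = 9.09 mg/L
Hourly TAN removed = Q * dTAN = 104.6 m^3/h * 9.09 mg/L = 950.814 g/h  (m^3/h * mg/L = g/h)
Daily TAN removed = 950.814 * 24 = 22819.536 g/day
Convert to kg/day: 22819.536 / 1000 = 22.819536 kg/day

22.819536 kg/day


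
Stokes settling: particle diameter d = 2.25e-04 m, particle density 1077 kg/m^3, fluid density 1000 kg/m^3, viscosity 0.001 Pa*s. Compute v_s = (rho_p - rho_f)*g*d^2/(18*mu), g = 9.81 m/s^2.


Density difference: rho_p - rho_f = 1077 - 1000 = 77 kg/m^3
d^2 = (2.25e-04)^2 = 5.0625e-08 m^2
Numerator = (rho_p - rho_f) * g * d^2 = 77 * 9.81 * 5.0625e-08 = 3.8240606e-05
Denominator = 18 * mu = 18 * 0.001 = 0.018
v_s = 3.8240606e-05 / 0.018 = 0.00212448 m/s
Check: Re = rho_f * v_s * d / mu = 1000 * 0.00212448 * 2.25e-04 / 0.001 = 0.478 < 1, so Stokes' law applies.

0.00212448 m/s


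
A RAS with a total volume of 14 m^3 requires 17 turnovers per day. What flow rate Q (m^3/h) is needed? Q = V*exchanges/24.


Daily recirculation volume = 14 m^3 * 17 = 238 m^3/day
Flow rate Q = daily volume / 24 h = 238 / 24 = 9.91667 m^3/h

9.91667 m^3/h


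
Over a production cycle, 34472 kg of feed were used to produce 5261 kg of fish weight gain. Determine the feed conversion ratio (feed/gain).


FCR = feed consumed / weight gained
FCR = 34472 kg / 5261 kg = 6.55237

6.55237


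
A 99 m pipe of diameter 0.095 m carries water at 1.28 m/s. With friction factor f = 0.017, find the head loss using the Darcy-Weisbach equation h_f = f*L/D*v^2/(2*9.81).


v^2 = 1.28^2 = 1.6384 m^2/s^2
L/D = 99/0.095 = 1042.1053
h_f = f*(L/D)*v^2/(2g) = 0.017 * 1042.1053 * 1.6384 / 19.62 = 1.47939 m

1.47939 m


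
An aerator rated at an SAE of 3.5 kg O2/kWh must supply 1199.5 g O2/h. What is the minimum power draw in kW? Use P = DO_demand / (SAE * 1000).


SAE in g O2/kWh = 3.5 * 1000 = 3500 g/kWh
P = DO_demand / SAE_g = 1199.5 / 3500 = 0.342714 kW

0.342714 kW


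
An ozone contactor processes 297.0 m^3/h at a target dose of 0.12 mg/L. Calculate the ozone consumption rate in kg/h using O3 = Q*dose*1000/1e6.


O3 demand (mg/h) = Q * dose * 1000 = 297.0 * 0.12 * 1000 = 35640 mg/h
Convert mg to kg: 35640 / 1e6 = 0.03564 kg/h

0.03564 kg/h


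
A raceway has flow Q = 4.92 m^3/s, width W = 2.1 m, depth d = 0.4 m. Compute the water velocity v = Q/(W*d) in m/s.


Cross-sectional area = W * d = 2.1 * 0.4 = 0.84 m^2
Velocity = Q / A = 4.92 / 0.84 = 5.85714 m/s

5.85714 m/s


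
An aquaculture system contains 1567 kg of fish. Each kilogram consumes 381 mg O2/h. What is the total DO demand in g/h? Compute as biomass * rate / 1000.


Total O2 consumption (mg/h) = 1567 kg * 381 mg/(kg*h) = 597027 mg/h
Convert to g/h: 597027 / 1000 = 597.027 g/h

597.027 g/h


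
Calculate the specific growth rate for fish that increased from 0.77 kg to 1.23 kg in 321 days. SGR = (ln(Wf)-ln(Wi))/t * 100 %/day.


ln(W_f) = ln(1.23) = 0.20701417
ln(W_i) = ln(0.77) = -0.26136476
ln(W_f) - ln(W_i) = 0.20701417 - -0.26136476 = 0.46837893
SGR = 0.46837893 / 321 * 100 = 0.145912 %/day

0.145912 %/day


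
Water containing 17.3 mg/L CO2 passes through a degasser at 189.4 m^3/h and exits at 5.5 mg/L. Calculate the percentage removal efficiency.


CO2_out / CO2_in = 5.5 / 17.3 = 0.31791908
Fraction remaining = 0.31791908
efficiency = (1 - 0.31791908) * 100 = 68.2081 %

68.2081 %


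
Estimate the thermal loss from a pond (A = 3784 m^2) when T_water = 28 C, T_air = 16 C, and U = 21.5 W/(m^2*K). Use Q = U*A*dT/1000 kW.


Temperature difference dT = 28 - 16 = 12 K
Heat loss (W) = U * A * dT = 21.5 * 3784 * 12 = 976272 W
Convert to kW: 976272 / 1000 = 976.272 kW

976.272 kW


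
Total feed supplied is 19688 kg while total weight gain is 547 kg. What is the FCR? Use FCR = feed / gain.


FCR = feed consumed / weight gained
FCR = 19688 kg / 547 kg = 35.9927

35.9927


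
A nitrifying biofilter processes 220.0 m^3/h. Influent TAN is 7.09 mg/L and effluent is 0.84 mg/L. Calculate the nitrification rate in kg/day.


Concentration drop: TAN_in - TAN_out = 7.09 - 0.84 = 6.25 mg/L
Hourly TAN removed = Q * dTAN = 220.0 m^3/h * 6.25 mg/L = 1375 g/h  (m^3/h * mg/L = g/h)
Daily TAN removed = 1375 * 24 = 33000 g/day
Convert to kg/day: 33000 / 1000 = 33 kg/day

33 kg/day


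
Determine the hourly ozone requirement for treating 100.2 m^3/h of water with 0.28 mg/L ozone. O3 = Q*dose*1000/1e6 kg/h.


O3 demand (mg/h) = Q * dose * 1000 = 100.2 * 0.28 * 1000 = 28056 mg/h
Convert mg to kg: 28056 / 1e6 = 0.028056 kg/h

0.028056 kg/h


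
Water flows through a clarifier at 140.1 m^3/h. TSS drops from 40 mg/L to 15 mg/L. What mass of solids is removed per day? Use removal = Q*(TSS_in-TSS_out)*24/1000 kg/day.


Concentration drop: TSS_in - TSS_out = 40 - 15 = 25 mg/L
Hourly solids removed = Q * dTSS = 140.1 m^3/h * 25 mg/L = 3502.5 g/h  (m^3/h * mg/L = g/h)
Daily solids removed = 3502.5 * 24 = 84060 g/day
Convert g to kg: 84060 / 1000 = 84.06 kg/day

84.06 kg/day


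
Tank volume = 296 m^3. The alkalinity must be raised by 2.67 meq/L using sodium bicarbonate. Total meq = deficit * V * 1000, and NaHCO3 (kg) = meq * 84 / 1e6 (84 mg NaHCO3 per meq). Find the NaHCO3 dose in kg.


Tank volume in L = 296 m^3 * 1000 = 296000 L
Total meq required = 2.67 meq/L * 296000 L = 790320 meq
NaHCO3 mass = 790320 meq * 84 mg/meq / 1e6 = 66.3869 kg

66.3869 kg


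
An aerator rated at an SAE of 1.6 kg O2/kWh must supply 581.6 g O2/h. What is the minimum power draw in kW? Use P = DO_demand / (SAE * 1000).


SAE in g O2/kWh = 1.6 * 1000 = 1600 g/kWh
P = DO_demand / SAE_g = 581.6 / 1600 = 0.3635 kW

0.3635 kW


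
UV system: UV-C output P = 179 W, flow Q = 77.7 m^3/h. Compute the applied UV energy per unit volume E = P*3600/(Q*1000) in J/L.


Energy delivered per hour = 179 W * 3600 s = 644400 J/h
Volume treated per hour = 77.7 m^3/h * 1000 = 77700 L/h
dose = 644400 / 77700 = 8.29344 J/L

8.29344 J/L


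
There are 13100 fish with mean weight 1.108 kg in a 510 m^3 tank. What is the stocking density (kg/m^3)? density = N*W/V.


Total biomass = 13100 fish * 1.108 kg = 14514.8 kg
Density = total biomass / volume = 14514.8 / 510 = 28.4604 kg/m^3

28.4604 kg/m^3


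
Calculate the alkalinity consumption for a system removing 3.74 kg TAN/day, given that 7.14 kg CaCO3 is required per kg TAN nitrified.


Alkalinity factor: 7.14 kg CaCO3 consumed per kg TAN nitrified
alk = 3.74 kg TAN * 7.14 = 26.7036 kg CaCO3/day

26.7036 kg CaCO3/day


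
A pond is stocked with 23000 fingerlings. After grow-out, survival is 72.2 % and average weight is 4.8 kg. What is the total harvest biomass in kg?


Survivors = 23000 * 72.2/100 = 16606 fish
Harvest biomass = survivors * W_f = 16606 * 4.8 = 79708.8 kg

79708.8 kg


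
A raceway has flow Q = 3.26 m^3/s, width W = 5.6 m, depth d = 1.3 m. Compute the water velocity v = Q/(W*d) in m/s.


Cross-sectional area = W * d = 5.6 * 1.3 = 7.28 m^2
Velocity = Q / A = 3.26 / 7.28 = 0.447802 m/s

0.447802 m/s


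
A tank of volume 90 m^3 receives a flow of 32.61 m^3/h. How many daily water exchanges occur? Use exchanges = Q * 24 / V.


Daily flow volume = 32.61 m^3/h * 24 h = 782.64 m^3/day
Exchanges = daily flow / tank volume = 782.64 / 90 = 8.696 exchanges/day

8.696 exchanges/day


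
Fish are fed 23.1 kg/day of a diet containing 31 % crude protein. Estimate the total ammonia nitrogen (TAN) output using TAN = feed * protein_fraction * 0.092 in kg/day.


Protein in feed = 23.1 * 31/100 = 7.161 kg/day
TAN = protein * 0.092 = 7.161 * 0.092 = 0.658812 kg/day

0.658812 kg/day


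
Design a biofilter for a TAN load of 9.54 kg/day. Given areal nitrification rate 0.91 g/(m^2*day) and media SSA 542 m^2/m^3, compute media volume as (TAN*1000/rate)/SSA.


A = 9.54*1000 / 0.91 = 10483.516 m^2
V = 10483.516 / 542 = 19.3423

19.3423 m^3


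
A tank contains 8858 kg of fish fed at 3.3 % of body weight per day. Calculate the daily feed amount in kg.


Feeding rate fraction = 3.3% / 100 = 0.033
Daily feed = 8858 kg * 0.033 = 292.314 kg/day

292.314 kg/day


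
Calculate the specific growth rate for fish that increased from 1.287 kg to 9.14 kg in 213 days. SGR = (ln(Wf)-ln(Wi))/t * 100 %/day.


ln(W_f) = ln(9.14) = 2.2126604
ln(W_i) = ln(1.287) = 0.25231393
ln(W_f) - ln(W_i) = 2.2126604 - 0.25231393 = 1.9603465
SGR = 1.9603465 / 213 * 100 = 0.92035 %/day

0.92035 %/day


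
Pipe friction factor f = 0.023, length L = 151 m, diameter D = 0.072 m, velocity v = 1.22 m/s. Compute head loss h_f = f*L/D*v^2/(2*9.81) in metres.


v^2 = 1.22^2 = 1.4884 m^2/s^2
L/D = 151/0.072 = 2097.2222
h_f = f*(L/D)*v^2/(2g) = 0.023 * 2097.2222 * 1.4884 / 19.62 = 3.65926 m

3.65926 m


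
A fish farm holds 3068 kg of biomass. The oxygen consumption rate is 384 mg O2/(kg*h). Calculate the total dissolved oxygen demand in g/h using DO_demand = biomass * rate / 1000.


Total O2 consumption (mg/h) = 3068 kg * 384 mg/(kg*h) = 1178112 mg/h
Convert to g/h: 1178112 / 1000 = 1178.112 g/h

1178.112 g/h


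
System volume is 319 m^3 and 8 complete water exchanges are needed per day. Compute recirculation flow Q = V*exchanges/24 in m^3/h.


Daily recirculation volume = 319 m^3 * 8 = 2552 m^3/day
Flow rate Q = daily volume / 24 h = 2552 / 24 = 106.333 m^3/h

106.333 m^3/h


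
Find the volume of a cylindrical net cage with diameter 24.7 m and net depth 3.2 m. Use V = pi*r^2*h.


r = d/2 = 24.7/2 = 12.35 m
Base area = pi*r^2 = pi*12.35^2 = 479.16357 m^2
Volume = 479.16357 * 3.2 = 1533.32 m^3

1533.32 m^3


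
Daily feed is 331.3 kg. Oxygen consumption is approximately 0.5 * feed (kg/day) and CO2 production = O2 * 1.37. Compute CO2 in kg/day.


O2 = 331.3 * 0.5 = 165.65
CO2 = 165.65 * 1.37 = 226.9405

226.9405 kg/day


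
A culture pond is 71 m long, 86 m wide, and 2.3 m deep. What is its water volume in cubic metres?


Base area = L * W = 71 * 86 = 6106 m^2
Volume = area * depth = 6106 * 2.3 = 14043.8 m^3

14043.8 m^3


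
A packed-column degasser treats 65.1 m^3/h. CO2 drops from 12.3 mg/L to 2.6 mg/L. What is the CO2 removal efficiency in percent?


CO2_out / CO2_in = 2.6 / 12.3 = 0.21138211
Fraction remaining = 0.21138211
efficiency = (1 - 0.21138211) * 100 = 78.8618 %

78.8618 %


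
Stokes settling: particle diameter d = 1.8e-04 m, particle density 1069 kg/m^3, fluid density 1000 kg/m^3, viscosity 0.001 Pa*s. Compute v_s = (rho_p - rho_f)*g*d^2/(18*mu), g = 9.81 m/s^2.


Density difference: rho_p - rho_f = 1069 - 1000 = 69 kg/m^3
d^2 = (1.8e-04)^2 = 3.24e-08 m^2
Numerator = (rho_p - rho_f) * g * d^2 = 69 * 9.81 * 3.24e-08 = 2.1931236e-05
Denominator = 18 * mu = 18 * 0.001 = 0.018
v_s = 2.1931236e-05 / 0.018 = 0.0012184 m/s
Check: Re = rho_f * v_s * d / mu = 1000 * 0.0012184 * 1.8e-04 / 0.001 = 0.219 < 1, so Stokes' law applies.

0.0012184 m/s


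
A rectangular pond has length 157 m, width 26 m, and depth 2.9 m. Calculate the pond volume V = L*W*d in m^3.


Base area = L * W = 157 * 26 = 4082 m^2
Volume = area * depth = 4082 * 2.9 = 11837.8 m^3

11837.8 m^3


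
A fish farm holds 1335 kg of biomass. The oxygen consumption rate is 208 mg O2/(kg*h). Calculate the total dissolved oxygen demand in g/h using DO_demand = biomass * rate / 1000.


Total O2 consumption (mg/h) = 1335 kg * 208 mg/(kg*h) = 277680 mg/h
Convert to g/h: 277680 / 1000 = 277.68 g/h

277.68 g/h


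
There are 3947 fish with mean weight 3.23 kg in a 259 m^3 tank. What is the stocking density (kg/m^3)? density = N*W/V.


Total biomass = 3947 fish * 3.23 kg = 12748.81 kg
Density = total biomass / volume = 12748.81 / 259 = 49.2232 kg/m^3

49.2232 kg/m^3


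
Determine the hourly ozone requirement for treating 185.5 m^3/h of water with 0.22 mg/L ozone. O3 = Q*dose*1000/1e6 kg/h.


O3 demand (mg/h) = Q * dose * 1000 = 185.5 * 0.22 * 1000 = 40810 mg/h
Convert mg to kg: 40810 / 1e6 = 0.04081 kg/h

0.04081 kg/h


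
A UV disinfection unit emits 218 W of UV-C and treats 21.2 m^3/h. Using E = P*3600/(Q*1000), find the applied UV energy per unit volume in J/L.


Energy delivered per hour = 218 W * 3600 s = 784800 J/h
Volume treated per hour = 21.2 m^3/h * 1000 = 21200 L/h
dose = 784800 / 21200 = 37.0189 J/L

37.0189 J/L


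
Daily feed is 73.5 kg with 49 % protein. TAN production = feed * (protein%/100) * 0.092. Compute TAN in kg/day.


Protein in feed = 73.5 * 49/100 = 36.015 kg/day
TAN = protein * 0.092 = 36.015 * 0.092 = 3.31338 kg/day

3.31338 kg/day


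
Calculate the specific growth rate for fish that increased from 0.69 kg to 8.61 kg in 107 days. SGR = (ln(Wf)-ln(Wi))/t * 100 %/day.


ln(W_f) = ln(8.61) = 2.1529243
ln(W_i) = ln(0.69) = -0.37106368
ln(W_f) - ln(W_i) = 2.1529243 - -0.37106368 = 2.523988
SGR = 2.523988 / 107 * 100 = 2.35887 %/day

2.35887 %/day


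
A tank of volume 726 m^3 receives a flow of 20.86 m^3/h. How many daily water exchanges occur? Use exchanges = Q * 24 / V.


Daily flow volume = 20.86 m^3/h * 24 h = 500.64 m^3/day
Exchanges = daily flow / tank volume = 500.64 / 726 = 0.689587 exchanges/day

0.689587 exchanges/day


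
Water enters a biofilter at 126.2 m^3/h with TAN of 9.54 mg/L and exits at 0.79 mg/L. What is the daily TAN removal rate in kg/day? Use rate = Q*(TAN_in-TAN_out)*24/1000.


Concentration drop: TAN_in - TAN_out = 9.54 - 0.79 = 8.75 mg/L
Hourly TAN removed = Q * dTAN = 126.2 m^3/h * 8.75 mg/L = 1104.25 g/h  (m^3/h * mg/L = g/h)
Daily TAN removed = 1104.25 * 24 = 26502 g/day
Convert to kg/day: 26502 / 1000 = 26.502 kg/day

26.502 kg/day


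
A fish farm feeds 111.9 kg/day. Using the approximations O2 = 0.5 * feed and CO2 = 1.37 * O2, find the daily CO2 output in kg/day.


O2 = 111.9 * 0.5 = 55.95
CO2 = 55.95 * 1.37 = 76.6515

76.6515 kg/day


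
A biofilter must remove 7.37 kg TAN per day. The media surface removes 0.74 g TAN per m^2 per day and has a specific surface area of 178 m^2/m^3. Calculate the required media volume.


A = 7.37*1000 / 0.74 = 9959.4595 m^2
V = 9959.4595 / 178 = 55.952

55.952 m^3


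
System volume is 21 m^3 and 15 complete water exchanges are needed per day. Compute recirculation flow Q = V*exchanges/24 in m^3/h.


Daily recirculation volume = 21 m^3 * 15 = 315 m^3/day
Flow rate Q = daily volume / 24 h = 315 / 24 = 13.125 m^3/h

13.125 m^3/h


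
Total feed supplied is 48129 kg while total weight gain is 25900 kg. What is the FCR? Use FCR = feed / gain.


FCR = feed consumed / weight gained
FCR = 48129 kg / 25900 kg = 1.85826

1.85826


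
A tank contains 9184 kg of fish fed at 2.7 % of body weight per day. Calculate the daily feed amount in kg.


Feeding rate fraction = 2.7% / 100 = 0.027
Daily feed = 9184 kg * 0.027 = 247.968 kg/day

247.968 kg/day


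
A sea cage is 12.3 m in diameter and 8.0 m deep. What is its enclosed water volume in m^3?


r = d/2 = 12.3/2 = 6.15 m
Base area = pi*r^2 = pi*6.15^2 = 118.82289 m^2
Volume = 118.82289 * 8.0 = 950.583 m^3

950.583 m^3


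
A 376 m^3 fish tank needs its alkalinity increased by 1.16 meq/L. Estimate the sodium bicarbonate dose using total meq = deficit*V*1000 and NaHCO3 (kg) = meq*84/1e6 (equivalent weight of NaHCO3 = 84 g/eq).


Tank volume in L = 376 m^3 * 1000 = 376000 L
Total meq required = 1.16 meq/L * 376000 L = 436160 meq
NaHCO3 mass = 436160 meq * 84 mg/meq / 1e6 = 36.6374 kg

36.6374 kg


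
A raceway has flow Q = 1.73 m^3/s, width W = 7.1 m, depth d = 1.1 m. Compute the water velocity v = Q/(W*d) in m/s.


Cross-sectional area = W * d = 7.1 * 1.1 = 7.81 m^2
Velocity = Q / A = 1.73 / 7.81 = 0.221511 m/s

0.221511 m/s


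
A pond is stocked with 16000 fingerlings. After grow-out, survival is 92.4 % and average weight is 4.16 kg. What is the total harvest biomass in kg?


Survivors = 16000 * 92.4/100 = 14784 fish
Harvest biomass = survivors * W_f = 14784 * 4.16 = 61501.44 kg

61501.44 kg


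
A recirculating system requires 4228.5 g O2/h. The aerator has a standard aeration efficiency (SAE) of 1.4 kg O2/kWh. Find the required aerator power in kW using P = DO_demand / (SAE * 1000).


SAE in g O2/kWh = 1.4 * 1000 = 1400 g/kWh
P = DO_demand / SAE_g = 4228.5 / 1400 = 3.02036 kW

3.02036 kW


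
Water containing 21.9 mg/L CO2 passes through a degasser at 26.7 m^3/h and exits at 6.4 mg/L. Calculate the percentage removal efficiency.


CO2_out / CO2_in = 6.4 / 21.9 = 0.29223744
Fraction remaining = 0.29223744
efficiency = (1 - 0.29223744) * 100 = 70.7763 %

70.7763 %


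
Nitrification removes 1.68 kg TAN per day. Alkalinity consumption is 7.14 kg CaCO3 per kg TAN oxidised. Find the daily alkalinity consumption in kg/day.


Alkalinity factor: 7.14 kg CaCO3 consumed per kg TAN nitrified
alk = 1.68 kg TAN * 7.14 = 11.9952 kg CaCO3/day

11.9952 kg CaCO3/day


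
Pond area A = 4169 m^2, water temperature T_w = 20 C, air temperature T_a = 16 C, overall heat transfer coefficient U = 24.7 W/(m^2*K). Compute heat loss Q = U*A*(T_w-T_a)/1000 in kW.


Temperature difference dT = 20 - 16 = 4 K
Heat loss (W) = U * A * dT = 24.7 * 4169 * 4 = 411897.2 W
Convert to kW: 411897.2 / 1000 = 411.8972 kW

411.8972 kW


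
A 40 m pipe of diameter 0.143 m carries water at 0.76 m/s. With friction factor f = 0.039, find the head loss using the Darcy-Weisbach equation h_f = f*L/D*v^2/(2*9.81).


v^2 = 0.76^2 = 0.5776 m^2/s^2
L/D = 40/0.143 = 279.72028
h_f = f*(L/D)*v^2/(2g) = 0.039 * 279.72028 * 0.5776 / 19.62 = 0.321157 m

0.321157 m


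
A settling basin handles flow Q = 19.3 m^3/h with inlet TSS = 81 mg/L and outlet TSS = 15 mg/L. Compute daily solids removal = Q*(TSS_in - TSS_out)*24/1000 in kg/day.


Concentration drop: TSS_in - TSS_out = 81 - 15 = 66 mg/L
Hourly solids removed = Q * dTSS = 19.3 m^3/h * 66 mg/L = 1273.8 g/h  (m^3/h * mg/L = g/h)
Daily solids removed = 1273.8 * 24 = 30571.2 g/day
Convert g to kg: 30571.2 / 1000 = 30.5712 kg/day

30.5712 kg/day


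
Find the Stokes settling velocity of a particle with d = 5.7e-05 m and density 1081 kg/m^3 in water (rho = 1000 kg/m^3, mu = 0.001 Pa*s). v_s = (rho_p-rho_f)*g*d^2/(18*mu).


Density difference: rho_p - rho_f = 1081 - 1000 = 81 kg/m^3
d^2 = (5.7e-05)^2 = 3.249e-09 m^2
Numerator = (rho_p - rho_f) * g * d^2 = 81 * 9.81 * 3.249e-09 = 2.5816879e-06
Denominator = 18 * mu = 18 * 0.001 = 0.018
v_s = 2.5816879e-06 / 0.018 = 1.43427e-04 m/s
Check: Re = rho_f * v_s * d / mu = 1000 * 1.43427e-04 * 5.7e-05 / 0.001 = 0.00818 < 1, so Stokes' law applies.

1.43427e-04 m/s


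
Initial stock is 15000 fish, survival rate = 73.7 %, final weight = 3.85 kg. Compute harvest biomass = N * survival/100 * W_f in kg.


Survivors = 15000 * 73.7/100 = 11055 fish
Harvest biomass = survivors * W_f = 11055 * 3.85 = 42561.75 kg

42561.75 kg


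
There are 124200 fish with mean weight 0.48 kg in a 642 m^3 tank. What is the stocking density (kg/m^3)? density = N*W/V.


Total biomass = 124200 fish * 0.48 kg = 59616 kg
Density = total biomass / volume = 59616 / 642 = 92.8598 kg/m^3

92.8598 kg/m^3


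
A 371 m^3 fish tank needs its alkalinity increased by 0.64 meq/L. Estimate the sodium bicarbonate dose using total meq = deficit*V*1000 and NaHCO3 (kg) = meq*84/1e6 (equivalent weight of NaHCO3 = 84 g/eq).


Tank volume in L = 371 m^3 * 1000 = 371000 L
Total meq required = 0.64 meq/L * 371000 L = 237440 meq
NaHCO3 mass = 237440 meq * 84 mg/meq / 1e6 = 19.945 kg

19.945 kg


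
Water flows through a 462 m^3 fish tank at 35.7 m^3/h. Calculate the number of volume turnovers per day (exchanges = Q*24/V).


Daily flow volume = 35.7 m^3/h * 24 h = 856.8 m^3/day
Exchanges = daily flow / tank volume = 856.8 / 462 = 1.85455 exchanges/day

1.85455 exchanges/day


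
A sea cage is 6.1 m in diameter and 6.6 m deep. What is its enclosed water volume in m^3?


r = d/2 = 6.1/2 = 3.05 m
Base area = pi*r^2 = pi*3.05^2 = 29.224666 m^2
Volume = 29.224666 * 6.6 = 192.883 m^3

192.883 m^3


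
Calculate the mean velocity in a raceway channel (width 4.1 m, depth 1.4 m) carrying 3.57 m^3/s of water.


Cross-sectional area = W * d = 4.1 * 1.4 = 5.74 m^2
Velocity = Q / A = 3.57 / 5.74 = 0.621951 m/s

0.621951 m/s


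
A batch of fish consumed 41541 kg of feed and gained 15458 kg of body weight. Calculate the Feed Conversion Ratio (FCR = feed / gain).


FCR = feed consumed / weight gained
FCR = 41541 kg / 15458 kg = 2.68735

2.68735


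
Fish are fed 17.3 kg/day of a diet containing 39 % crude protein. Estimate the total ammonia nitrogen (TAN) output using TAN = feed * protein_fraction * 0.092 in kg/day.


Protein in feed = 17.3 * 39/100 = 6.747 kg/day
TAN = protein * 0.092 = 6.747 * 0.092 = 0.620724 kg/day

0.620724 kg/day
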